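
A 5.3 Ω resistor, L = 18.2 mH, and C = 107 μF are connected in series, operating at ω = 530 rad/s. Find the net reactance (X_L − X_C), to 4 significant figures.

X_L = ωL = 9.646 Ω
X_C = 1/(ωC) = 17.63 Ω
X = 9.646 − 17.63 = -7.988 Ω

-7.988 Ω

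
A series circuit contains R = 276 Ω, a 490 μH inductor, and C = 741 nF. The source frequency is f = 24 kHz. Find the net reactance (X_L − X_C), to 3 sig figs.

64.9 Ω

ω = 2πf = 150800 rad/s
X_L = ωL = 73.9 Ω
X_C = 1/(ωC) = 8.95 Ω
X = 73.9 − 8.95 = 64.9 Ω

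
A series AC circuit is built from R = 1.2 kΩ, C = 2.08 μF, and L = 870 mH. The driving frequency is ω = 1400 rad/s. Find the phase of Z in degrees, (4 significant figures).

36.09°

X_L = ωL = 1218 Ω
X_C = 1/(ωC) = 343.4 Ω
Net reactance X = X_L − X_C = 874.6 Ω
Z = 1200 + j874.6 Ω
|Z| = √(1200² + 874.6²) = 1485 Ω
∠Z = arctan(874.6/1200) = 36.09°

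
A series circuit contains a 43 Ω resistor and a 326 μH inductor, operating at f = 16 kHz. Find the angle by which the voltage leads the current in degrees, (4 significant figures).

37.31°

ω = 2πf = 100500 rad/s
X_L = ωL = 32.77 Ω
Z = 43.00 + j32.77 Ω
|Z| = √(43.00² + 32.77²) = 54.07 Ω
∠Z = arctan(32.77/43.00) = 37.31°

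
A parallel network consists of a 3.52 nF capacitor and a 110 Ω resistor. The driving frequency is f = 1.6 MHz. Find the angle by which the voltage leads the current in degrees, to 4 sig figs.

ω = 2πf = 1.005e+07 rad/s
X_C = 1/(ωC) = 28.26 Ω
Parallel: admittances add. Y = 1/R + jωC
Y = (0.009091 + j0.03539) S
|Y| = 0.03654 S → |Z| = 1/|Y| = 27.37 Ω, ∠Z = −∠Y = -75.59°

-75.59°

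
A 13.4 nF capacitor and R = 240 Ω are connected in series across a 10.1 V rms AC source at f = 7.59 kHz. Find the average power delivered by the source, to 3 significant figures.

9.77 mW

ω = 2πf = 47690 rad/s
X_C = 1/(ωC) = 1560 Ω
Z = 240 − j1560 Ω
|Z| = √(240² + 1560²) = 1580 Ω
∠Z = arctan(-1560/240) = -81.3°
I = V/|Z| = 6.38 mA
P = VI cos φ = 10.1 × 0.00638 × cos(-81.3°) = 9.77 mW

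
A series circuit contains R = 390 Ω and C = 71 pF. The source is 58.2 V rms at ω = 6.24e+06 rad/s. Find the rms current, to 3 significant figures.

25.4 mA

X_C = 1/(ωC) = 2260 Ω
Z = 390 − j2260 Ω
|Z| = √(390² + 2260²) = 2290 Ω
I = V/|Z| = 58.2/2290 = 25.4 mA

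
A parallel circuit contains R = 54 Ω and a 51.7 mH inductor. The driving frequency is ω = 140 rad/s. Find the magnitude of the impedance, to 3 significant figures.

X_L = ωL = 7.24 Ω
Parallel: admittances add. Y = 1/R + 1/(jωL)
Y = (0.0185 − j0.138) S
|Y| = 0.139 S → |Z| = 1/|Y| = 7.17 Ω, ∠Z = −∠Y = 82.4°

7.17 Ω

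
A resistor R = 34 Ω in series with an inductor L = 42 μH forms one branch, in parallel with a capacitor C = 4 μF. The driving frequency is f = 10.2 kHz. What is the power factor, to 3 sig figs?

0.114

ω = 2πf = 64090 rad/s
X_L = ωL = 2.69 Ω
X_C = 1/(ωC) = 3.90 Ω
Branch 1 (R+jX_L): Z₁ = 34.0 + j2.69 Ω, |Z₁| = 34.1 Ω
Branch 2 (−jX_C): Z₂ = −j3.90 Ω
Parallel: Z = Z₁Z₂/(Z₁+Z₂), |Z| = 3.91 Ω, ∠Z = -83.4°
cos φ = cos(-83.4°) = 0.114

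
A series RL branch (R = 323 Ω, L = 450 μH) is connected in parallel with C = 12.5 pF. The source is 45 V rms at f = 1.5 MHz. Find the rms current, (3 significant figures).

5.31 mA

ω = 2πf = 9.425e+06 rad/s
X_L = ωL = 4240 Ω
X_C = 1/(ωC) = 8490 Ω
Branch 1 (R+jX_L): Z₁ = 323 + j4240 Ω, |Z₁| = 4250 Ω
Branch 2 (−jX_C): Z₂ = −j8490 Ω
Parallel: Z = Z₁Z₂/(Z₁+Z₂), |Z| = 8480 Ω, ∠Z = 81.3°
I = V/|Z| = 45/8480 = 5.31 mA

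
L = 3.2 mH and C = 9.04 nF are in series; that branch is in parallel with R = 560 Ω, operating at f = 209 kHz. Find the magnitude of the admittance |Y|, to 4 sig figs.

ω = 2πf = 1.313e+06 rad/s
X_L = ωL = 4202 Ω
X_C = 1/(ωC) = 84.24 Ω
Branch 1: Z₁ = R = 560.0 Ω
Branch 2 (series LC): Z₂ = j(X_L − X_C) = j4118 Ω
Parallel: Z = Z₁Z₂/(Z₁+Z₂), |Z| = 554.9 Ω, ∠Z = 7.744°
|Y| = 1/|Z| = 1.802 mS

1.802 mS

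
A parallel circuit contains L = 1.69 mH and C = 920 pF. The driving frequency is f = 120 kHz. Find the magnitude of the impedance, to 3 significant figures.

ω = 2πf = 754000 rad/s
X_L = ωL = 1270 Ω
X_C = 1/(ωC) = 1440 Ω
Parallel: admittances add. Y = 1/(jωL) + jωC
Y = (0 − j9.11e-05) S
|Y| = 9.11e-05 S → |Z| = 1/|Y| = 11000 Ω, ∠Z = −∠Y = 90.0°

11000 Ω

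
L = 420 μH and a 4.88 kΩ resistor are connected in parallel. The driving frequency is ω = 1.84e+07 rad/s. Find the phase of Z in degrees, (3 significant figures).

32.3°

X_L = ωL = 7730 Ω
Parallel: admittances add. Y = 1/R + 1/(jωL)
Y = (0.000205 − j0.000129) S
|Y| = 0.000242 S → |Z| = 1/|Y| = 4130 Ω, ∠Z = −∠Y = 32.3°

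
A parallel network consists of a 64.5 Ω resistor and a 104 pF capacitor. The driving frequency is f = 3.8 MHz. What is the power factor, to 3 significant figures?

0.987

ω = 2πf = 2.388e+07 rad/s
X_C = 1/(ωC) = 403 Ω
Parallel: admittances add. Y = 1/R + jωC
Y = (0.0155 + j0.00248) S
|Y| = 0.0157 S → |Z| = 1/|Y| = 63.7 Ω, ∠Z = −∠Y = -9.10°
cos φ = cos(-9.10°) = 0.987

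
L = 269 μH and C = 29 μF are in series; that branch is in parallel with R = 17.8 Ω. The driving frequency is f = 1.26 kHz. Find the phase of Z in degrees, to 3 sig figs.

-82.9°

ω = 2πf = 7917 rad/s
X_L = ωL = 2.13 Ω
X_C = 1/(ωC) = 4.36 Ω
Branch 1: Z₁ = R = 17.8 Ω
Branch 2 (series LC): Z₂ = j(X_L − X_C) = −j2.23 Ω
Parallel: Z = Z₁Z₂/(Z₁+Z₂), |Z| = 2.21 Ω, ∠Z = -82.9°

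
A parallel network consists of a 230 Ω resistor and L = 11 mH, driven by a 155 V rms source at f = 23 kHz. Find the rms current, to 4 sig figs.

680.9 mA

ω = 2πf = 144500 rad/s
X_L = ωL = 1590 Ω
Parallel: admittances add. Y = 1/R + 1/(jωL)
Y = (0.004348 − j0.0006291) S
|Y| = 0.004393 S → |Z| = 1/|Y| = 227.6 Ω, ∠Z = −∠Y = 8.233°
I = V/|Z| = 155/227.6 = 680.9 mA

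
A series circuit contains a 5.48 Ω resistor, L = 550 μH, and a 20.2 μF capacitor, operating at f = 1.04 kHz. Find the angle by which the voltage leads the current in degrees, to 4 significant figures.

ω = 2πf = 6535 rad/s
X_L = ωL = 3.594 Ω
X_C = 1/(ωC) = 7.576 Ω
Net reactance X = X_L − X_C = -3.982 Ω
Z = 5.480 − j3.982 Ω
|Z| = √(5.480² + 3.982²) = 6.774 Ω
∠Z = arctan(-3.982/5.480) = -36.00°

-36.00°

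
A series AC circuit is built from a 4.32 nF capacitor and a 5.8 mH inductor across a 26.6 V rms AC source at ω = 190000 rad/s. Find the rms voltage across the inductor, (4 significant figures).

X_L = ωL = 1102 Ω
X_C = 1/(ωC) = 1218 Ω
Net reactance X = X_L − X_C = -116.3 Ω
Z = − j116.3 Ω
|Z| = √(0² + 116.3²) = 116.3 Ω
I = V/|Z| = 228.7 mA
V_L = I·|Z_L| = 0.2287 × 1102 = 252.0 V

252.0 V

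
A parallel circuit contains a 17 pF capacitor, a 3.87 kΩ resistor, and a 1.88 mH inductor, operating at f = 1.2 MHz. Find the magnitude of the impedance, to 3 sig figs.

3780 Ω

ω = 2πf = 7.54e+06 rad/s
X_L = ωL = 14200 Ω
X_C = 1/(ωC) = 7800 Ω
Parallel: admittances add. Y = 1/R + 1/(jωL) + jωC
Y = (0.000258 + j5.76e-05) S
|Y| = 0.000265 S → |Z| = 1/|Y| = 3780 Ω, ∠Z = −∠Y = -12.6°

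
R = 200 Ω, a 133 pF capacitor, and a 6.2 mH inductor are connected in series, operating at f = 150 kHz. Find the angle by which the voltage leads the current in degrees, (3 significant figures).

-84.6°

ω = 2πf = 942500 rad/s
X_L = ωL = 5840 Ω
X_C = 1/(ωC) = 7980 Ω
Net reactance X = X_L − X_C = -2130 Ω
Z = 200 − j2130 Ω
|Z| = √(200² + 2130²) = 2140 Ω
∠Z = arctan(-2130/200) = -84.6°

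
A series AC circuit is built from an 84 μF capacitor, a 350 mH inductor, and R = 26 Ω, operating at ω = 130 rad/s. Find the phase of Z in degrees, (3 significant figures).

-60.6°

X_L = ωL = 45.5 Ω
X_C = 1/(ωC) = 91.6 Ω
Net reactance X = X_L − X_C = -46.1 Ω
Z = 26.0 − j46.1 Ω
|Z| = √(26.0² + 46.1²) = 52.9 Ω
∠Z = arctan(-46.1/26.0) = -60.6°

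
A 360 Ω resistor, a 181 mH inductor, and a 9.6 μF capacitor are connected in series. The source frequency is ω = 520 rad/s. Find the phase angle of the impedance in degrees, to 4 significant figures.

-16.44°

X_L = ωL = 94.12 Ω
X_C = 1/(ωC) = 200.3 Ω
Net reactance X = X_L − X_C = -106.2 Ω
Z = 360.0 − j106.2 Ω
|Z| = √(360.0² + 106.2²) = 375.3 Ω
∠Z = arctan(-106.2/360.0) = -16.44°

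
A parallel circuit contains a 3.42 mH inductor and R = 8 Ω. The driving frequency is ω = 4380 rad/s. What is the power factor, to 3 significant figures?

X_L = ωL = 15.0 Ω
Parallel: admittances add. Y = 1/R + 1/(jωL)
Y = (0.125 − j0.0668) S
|Y| = 0.142 S → |Z| = 1/|Y| = 7.06 Ω, ∠Z = −∠Y = 28.1°
cos φ = cos(28.1°) = 0.882

0.882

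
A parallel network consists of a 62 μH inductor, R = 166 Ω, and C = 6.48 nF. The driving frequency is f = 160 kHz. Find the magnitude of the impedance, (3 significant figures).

ω = 2πf = 1.005e+06 rad/s
X_L = ωL = 62.3 Ω
X_C = 1/(ωC) = 154 Ω
Parallel: admittances add. Y = 1/R + 1/(jωL) + jωC
Y = (0.00602 − j0.00953) S
|Y| = 0.0113 S → |Z| = 1/|Y| = 88.7 Ω, ∠Z = −∠Y = 57.7°

88.7 Ω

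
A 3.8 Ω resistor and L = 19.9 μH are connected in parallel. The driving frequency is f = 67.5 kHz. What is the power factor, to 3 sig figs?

ω = 2πf = 424100 rad/s
X_L = ωL = 8.44 Ω
Parallel: admittances add. Y = 1/R + 1/(jωL)
Y = (0.263 − j0.118) S
|Y| = 0.289 S → |Z| = 1/|Y| = 3.46 Ω, ∠Z = −∠Y = 24.2°
cos φ = cos(24.2°) = 0.912

0.912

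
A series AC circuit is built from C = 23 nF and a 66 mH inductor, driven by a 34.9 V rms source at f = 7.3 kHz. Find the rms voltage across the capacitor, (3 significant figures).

ω = 2πf = 45870 rad/s
X_L = ωL = 3030 Ω
X_C = 1/(ωC) = 948 Ω
Net reactance X = X_L − X_C = 2080 Ω
Z = j2080 Ω
|Z| = √(0² + 2080²) = 2080 Ω
I = V/|Z| = 16.8 mA
V_C = I·|Z_C| = 0.0168 × 948 = 15.9 V

15.9 V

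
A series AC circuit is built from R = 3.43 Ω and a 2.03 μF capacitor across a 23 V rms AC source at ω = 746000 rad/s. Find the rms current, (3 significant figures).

6.58 A

X_C = 1/(ωC) = 0.660 Ω
Z = 3.43 − j0.660 Ω
|Z| = √(3.43² + 0.660²) = 3.49 Ω
I = V/|Z| = 23/3.49 = 6.58 A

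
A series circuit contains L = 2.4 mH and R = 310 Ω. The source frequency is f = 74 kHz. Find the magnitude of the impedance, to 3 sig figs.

1160 Ω

ω = 2πf = 465000 rad/s
X_L = ωL = 1120 Ω
Z = 310 + j1120 Ω
|Z| = √(310² + 1120²) = 1160 Ω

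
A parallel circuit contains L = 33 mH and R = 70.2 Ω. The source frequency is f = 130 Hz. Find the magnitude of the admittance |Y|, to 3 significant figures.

39.7 mS

ω = 2πf = 816.8 rad/s
X_L = ωL = 27.0 Ω
Parallel: admittances add. Y = 1/R + 1/(jωL)
Y = (0.0142 − j0.0371) S
|Y| = 0.0397 S → |Z| = 1/|Y| = 25.2 Ω, ∠Z = −∠Y = 69.0°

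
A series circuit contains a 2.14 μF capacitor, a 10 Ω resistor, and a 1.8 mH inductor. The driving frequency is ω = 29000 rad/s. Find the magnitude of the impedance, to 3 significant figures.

X_L = ωL = 52.2 Ω
X_C = 1/(ωC) = 16.1 Ω
Net reactance X = X_L − X_C = 36.1 Ω
Z = 10.0 + j36.1 Ω
|Z| = √(10.0² + 36.1²) = 37.4 Ω

37.4 Ω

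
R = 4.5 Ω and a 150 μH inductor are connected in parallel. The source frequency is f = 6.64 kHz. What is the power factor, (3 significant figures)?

ω = 2πf = 41720 rad/s
X_L = ωL = 6.26 Ω
Parallel: admittances add. Y = 1/R + 1/(jωL)
Y = (0.222 − j0.160) S
|Y| = 0.274 S → |Z| = 1/|Y| = 3.65 Ω, ∠Z = −∠Y = 35.7°
cos φ = cos(35.7°) = 0.812

0.812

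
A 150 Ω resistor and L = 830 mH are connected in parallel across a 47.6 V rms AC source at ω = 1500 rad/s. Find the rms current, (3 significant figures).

320 mA

X_L = ωL = 1240 Ω
Parallel: admittances add. Y = 1/R + 1/(jωL)
Y = (0.00667 − j0.000803) S
|Y| = 0.00671 S → |Z| = 1/|Y| = 149 Ω, ∠Z = −∠Y = 6.87°
I = V/|Z| = 47.6/149 = 320 mA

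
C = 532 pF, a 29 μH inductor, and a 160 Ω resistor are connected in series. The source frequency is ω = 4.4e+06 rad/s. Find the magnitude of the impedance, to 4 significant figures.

339.7 Ω

X_L = ωL = 127.6 Ω
X_C = 1/(ωC) = 427.2 Ω
Net reactance X = X_L − X_C = -299.6 Ω
Z = 160.0 − j299.6 Ω
|Z| = √(160.0² + 299.6²) = 339.7 Ω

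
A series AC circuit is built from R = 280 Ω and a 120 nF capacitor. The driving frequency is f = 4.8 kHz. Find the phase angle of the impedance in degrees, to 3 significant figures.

-44.6°

ω = 2πf = 30160 rad/s
X_C = 1/(ωC) = 276 Ω
Z = 280 − j276 Ω
|Z| = √(280² + 276²) = 393 Ω
∠Z = arctan(-276/280) = -44.6°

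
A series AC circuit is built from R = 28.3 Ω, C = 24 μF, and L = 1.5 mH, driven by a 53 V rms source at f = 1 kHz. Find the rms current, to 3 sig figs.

1.86 A

ω = 2πf = 6283 rad/s
X_L = ωL = 9.42 Ω
X_C = 1/(ωC) = 6.63 Ω
Net reactance X = X_L − X_C = 2.79 Ω
Z = 28.3 + j2.79 Ω
|Z| = √(28.3² + 2.79²) = 28.4 Ω
I = V/|Z| = 53/28.4 = 1.86 A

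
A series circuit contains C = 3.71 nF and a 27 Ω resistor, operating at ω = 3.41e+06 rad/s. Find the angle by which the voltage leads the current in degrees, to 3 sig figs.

X_C = 1/(ωC) = 79.0 Ω
Z = 27.0 − j79.0 Ω
|Z| = √(27.0² + 79.0²) = 83.5 Ω
∠Z = arctan(-79.0/27.0) = -71.1°

-71.1°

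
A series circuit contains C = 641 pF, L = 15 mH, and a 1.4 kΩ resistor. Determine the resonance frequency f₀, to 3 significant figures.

ω₀ = 1/√(LC) = 1/√(0.015 × 6.41e-10) = 322500 rad/s
f₀ = ω₀/(2π) = 51.3 kHz

51.3 kHz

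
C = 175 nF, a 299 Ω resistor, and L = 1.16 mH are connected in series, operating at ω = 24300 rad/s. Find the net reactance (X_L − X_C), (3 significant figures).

X_L = ωL = 28.2 Ω
X_C = 1/(ωC) = 235 Ω
X = 28.2 − 235 = -207 Ω

-207 Ω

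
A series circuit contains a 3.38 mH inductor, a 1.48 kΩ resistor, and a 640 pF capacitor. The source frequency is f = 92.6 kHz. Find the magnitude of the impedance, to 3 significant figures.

ω = 2πf = 581800 rad/s
X_L = ωL = 1970 Ω
X_C = 1/(ωC) = 2690 Ω
Net reactance X = X_L − X_C = -719 Ω
Z = 1480 − j719 Ω
|Z| = √(1480² + 719²) = 1650 Ω

1650 Ω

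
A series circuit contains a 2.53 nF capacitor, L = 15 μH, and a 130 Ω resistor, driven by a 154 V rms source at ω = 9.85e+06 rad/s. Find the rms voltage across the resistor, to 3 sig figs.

X_L = ωL = 148 Ω
X_C = 1/(ωC) = 40.1 Ω
Net reactance X = X_L − X_C = 108 Ω
Z = 130 + j108 Ω
|Z| = √(130² + 108²) = 169 Ω
I = V/|Z| = 912 mA
V_R = I·|Z_R| = 0.912 × 130 = 119 V

119 V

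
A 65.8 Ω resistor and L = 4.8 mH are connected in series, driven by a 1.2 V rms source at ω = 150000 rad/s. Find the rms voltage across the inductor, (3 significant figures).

X_L = ωL = 720 Ω
Z = 65.8 + j720 Ω
|Z| = √(65.8² + 720²) = 723 Ω
I = V/|Z| = 1.66 mA
V_L = I·|Z_L| = 0.00166 × 720 = 1.20 V

1.20 V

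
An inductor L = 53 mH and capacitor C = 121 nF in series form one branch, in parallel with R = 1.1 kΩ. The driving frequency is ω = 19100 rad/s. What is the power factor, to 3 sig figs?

0.466

X_L = ωL = 1010 Ω
X_C = 1/(ωC) = 433 Ω
Branch 1: Z₁ = R = 1100 Ω
Branch 2 (series LC): Z₂ = j(X_L − X_C) = j580 Ω
Parallel: Z = Z₁Z₂/(Z₁+Z₂), |Z| = 513 Ω, ∠Z = 62.2°
cos φ = cos(62.2°) = 0.466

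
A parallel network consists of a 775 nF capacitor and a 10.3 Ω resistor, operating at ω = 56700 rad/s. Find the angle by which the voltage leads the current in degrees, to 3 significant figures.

X_C = 1/(ωC) = 22.8 Ω
Parallel: admittances add. Y = 1/R + jωC
Y = (0.0971 + j0.0439) S
|Y| = 0.107 S → |Z| = 1/|Y| = 9.38 Ω, ∠Z = −∠Y = -24.4°

-24.4°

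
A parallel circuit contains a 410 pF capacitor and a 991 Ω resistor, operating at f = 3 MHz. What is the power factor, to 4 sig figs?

0.1295

ω = 2πf = 1.885e+07 rad/s
X_C = 1/(ωC) = 129.4 Ω
Parallel: admittances add. Y = 1/R + jωC
Y = (0.001009 + j0.007728) S
|Y| = 0.007794 S → |Z| = 1/|Y| = 128.3 Ω, ∠Z = −∠Y = -82.56°
cos φ = cos(-82.56°) = 0.1295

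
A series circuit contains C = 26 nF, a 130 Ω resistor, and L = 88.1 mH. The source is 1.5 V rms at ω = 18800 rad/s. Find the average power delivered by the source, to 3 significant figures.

1.73 mW

X_L = ωL = 1660 Ω
X_C = 1/(ωC) = 2050 Ω
Net reactance X = X_L − X_C = -390 Ω
Z = 130 − j390 Ω
|Z| = √(130² + 390²) = 411 Ω
∠Z = arctan(-390/130) = -71.5°
I = V/|Z| = 3.65 mA
P = VI cos φ = 1.5 × 0.00365 × cos(-71.5°) = 1.73 mW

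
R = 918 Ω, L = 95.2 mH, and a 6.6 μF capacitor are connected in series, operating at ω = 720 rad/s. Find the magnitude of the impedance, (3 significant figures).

929 Ω

X_L = ωL = 68.5 Ω
X_C = 1/(ωC) = 210 Ω
Net reactance X = X_L − X_C = -142 Ω
Z = 918 − j142 Ω
|Z| = √(918² + 142²) = 929 Ω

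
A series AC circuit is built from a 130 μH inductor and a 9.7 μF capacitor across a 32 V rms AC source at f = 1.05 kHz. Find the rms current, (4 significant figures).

2.167 A

ω = 2πf = 6597 rad/s
X_L = ωL = 0.8577 Ω
X_C = 1/(ωC) = 15.63 Ω
Net reactance X = X_L − X_C = -14.77 Ω
Z = − j14.77 Ω
|Z| = √(0² + 14.77²) = 14.77 Ω
I = V/|Z| = 32/14.77 = 2.167 A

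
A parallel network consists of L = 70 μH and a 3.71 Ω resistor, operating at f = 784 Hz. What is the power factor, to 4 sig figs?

ω = 2πf = 4926 rad/s
X_L = ωL = 0.3448 Ω
Parallel: admittances add. Y = 1/R + 1/(jωL)
Y = (0.2695 − j2.900) S
|Y| = 2.913 S → |Z| = 1/|Y| = 0.3433 Ω, ∠Z = −∠Y = 84.69°
cos φ = cos(84.69°) = 0.09254

0.09254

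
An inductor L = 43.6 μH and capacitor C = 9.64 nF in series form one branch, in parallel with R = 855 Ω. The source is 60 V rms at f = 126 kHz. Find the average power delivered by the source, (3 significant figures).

ω = 2πf = 791700 rad/s
X_L = ωL = 34.5 Ω
X_C = 1/(ωC) = 131 Ω
Branch 1: Z₁ = R = 855 Ω
Branch 2 (series LC): Z₂ = j(X_L − X_C) = −j96.5 Ω
Parallel: Z = Z₁Z₂/(Z₁+Z₂), |Z| = 95.9 Ω, ∠Z = -83.6°
I = V/|Z| = 626 mA
P = VI cos φ = 60 × 0.626 × cos(-83.6°) = 4.21 W

4.21 W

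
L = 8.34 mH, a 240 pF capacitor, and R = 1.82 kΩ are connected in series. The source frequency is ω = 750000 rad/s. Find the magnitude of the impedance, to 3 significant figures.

1950 Ω

X_L = ωL = 6260 Ω
X_C = 1/(ωC) = 5560 Ω
Net reactance X = X_L − X_C = 699 Ω
Z = 1820 + j699 Ω
|Z| = √(1820² + 699²) = 1950 Ω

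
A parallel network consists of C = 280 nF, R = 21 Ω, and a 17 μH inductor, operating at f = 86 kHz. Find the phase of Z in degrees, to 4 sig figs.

ω = 2πf = 540400 rad/s
X_L = ωL = 9.186 Ω
X_C = 1/(ωC) = 6.609 Ω
Parallel: admittances add. Y = 1/R + 1/(jωL) + jωC
Y = (0.04762 + j0.04244) S
|Y| = 0.06379 S → |Z| = 1/|Y| = 15.68 Ω, ∠Z = −∠Y = -41.71°

-41.71°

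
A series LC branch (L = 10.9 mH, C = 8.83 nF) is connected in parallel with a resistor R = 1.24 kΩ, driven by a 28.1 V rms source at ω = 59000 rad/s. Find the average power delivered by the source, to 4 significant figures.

636.8 mW

X_L = ωL = 643.1 Ω
X_C = 1/(ωC) = 1919 Ω
Branch 1: Z₁ = R = 1240 Ω
Branch 2 (series LC): Z₂ = j(X_L − X_C) = −j1276 Ω
Parallel: Z = Z₁Z₂/(Z₁+Z₂), |Z| = 889.4 Ω, ∠Z = -44.17°
I = V/|Z| = 31.59 mA
P = VI cos φ = 28.1 × 0.03159 × cos(-44.17°) = 636.8 mW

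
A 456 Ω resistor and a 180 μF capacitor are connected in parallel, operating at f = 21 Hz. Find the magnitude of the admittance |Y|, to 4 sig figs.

23.85 mS

ω = 2πf = 131.9 rad/s
X_C = 1/(ωC) = 42.10 Ω
Parallel: admittances add. Y = 1/R + jωC
Y = (0.002193 + j0.02375) S
|Y| = 0.02385 S → |Z| = 1/|Y| = 41.93 Ω, ∠Z = −∠Y = -84.72°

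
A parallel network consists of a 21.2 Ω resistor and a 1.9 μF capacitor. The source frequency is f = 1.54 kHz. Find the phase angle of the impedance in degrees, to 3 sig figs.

ω = 2πf = 9676 rad/s
X_C = 1/(ωC) = 54.4 Ω
Parallel: admittances add. Y = 1/R + jωC
Y = (0.0472 + j0.0184) S
|Y| = 0.0506 S → |Z| = 1/|Y| = 19.8 Ω, ∠Z = −∠Y = -21.3°

-21.3°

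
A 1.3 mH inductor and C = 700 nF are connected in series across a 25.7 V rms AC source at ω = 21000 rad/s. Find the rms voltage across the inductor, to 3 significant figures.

X_L = ωL = 27.3 Ω
X_C = 1/(ωC) = 68.0 Ω
Net reactance X = X_L − X_C = -40.7 Ω
Z = − j40.7 Ω
|Z| = √(0² + 40.7²) = 40.7 Ω
I = V/|Z| = 631 mA
V_L = I·|Z_L| = 0.631 × 27.3 = 17.2 V

17.2 V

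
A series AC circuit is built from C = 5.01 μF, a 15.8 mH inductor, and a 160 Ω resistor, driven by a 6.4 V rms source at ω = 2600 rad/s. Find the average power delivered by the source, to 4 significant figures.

X_L = ωL = 41.08 Ω
X_C = 1/(ωC) = 76.77 Ω
Net reactance X = X_L − X_C = -35.69 Ω
Z = 160.0 − j35.69 Ω
|Z| = √(160.0² + 35.69²) = 163.9 Ω
∠Z = arctan(-35.69/160.0) = -12.57°
I = V/|Z| = 39.04 mA
P = VI cos φ = 6.4 × 0.03904 × cos(-12.57°) = 243.9 mW

243.9 mW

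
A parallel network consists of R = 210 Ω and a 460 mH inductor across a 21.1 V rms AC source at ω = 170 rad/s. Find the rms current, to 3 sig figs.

288 mA

X_L = ωL = 78.2 Ω
Parallel: admittances add. Y = 1/R + 1/(jωL)
Y = (0.00476 − j0.0128) S
|Y| = 0.0136 S → |Z| = 1/|Y| = 73.3 Ω, ∠Z = −∠Y = 69.6°
I = V/|Z| = 21.1/73.3 = 288 mA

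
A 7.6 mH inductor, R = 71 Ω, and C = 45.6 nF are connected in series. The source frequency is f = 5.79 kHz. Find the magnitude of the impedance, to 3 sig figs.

ω = 2πf = 36380 rad/s
X_L = ωL = 276 Ω
X_C = 1/(ωC) = 603 Ω
Net reactance X = X_L − X_C = -326 Ω
Z = 71.0 − j326 Ω
|Z| = √(71.0² + 326²) = 334 Ω

334 Ω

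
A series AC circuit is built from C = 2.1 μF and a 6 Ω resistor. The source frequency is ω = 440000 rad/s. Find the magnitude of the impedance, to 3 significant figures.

X_C = 1/(ωC) = 1.08 Ω
Z = 6.00 − j1.08 Ω
|Z| = √(6.00² + 1.08²) = 6.10 Ω

6.10 Ω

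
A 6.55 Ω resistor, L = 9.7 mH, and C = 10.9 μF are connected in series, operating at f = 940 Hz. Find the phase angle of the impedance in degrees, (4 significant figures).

81.09°

ω = 2πf = 5906 rad/s
X_L = ωL = 57.29 Ω
X_C = 1/(ωC) = 15.53 Ω
Net reactance X = X_L − X_C = 41.76 Ω
Z = 6.550 + j41.76 Ω
|Z| = √(6.550² + 41.76²) = 42.27 Ω
∠Z = arctan(41.76/6.550) = 81.09°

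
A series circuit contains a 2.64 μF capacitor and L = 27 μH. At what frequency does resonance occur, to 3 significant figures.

18.9 kHz

ω₀ = 1/√(LC) = 1/√(2.7e-05 × 2.64e-06) = 118400 rad/s
f₀ = ω₀/(2π) = 18.9 kHz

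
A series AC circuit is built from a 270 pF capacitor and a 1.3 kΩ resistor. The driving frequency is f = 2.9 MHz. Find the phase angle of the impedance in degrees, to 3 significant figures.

-8.89°

ω = 2πf = 1.822e+07 rad/s
X_C = 1/(ωC) = 203 Ω
Z = 1300 − j203 Ω
|Z| = √(1300² + 203²) = 1320 Ω
∠Z = arctan(-203/1300) = -8.89°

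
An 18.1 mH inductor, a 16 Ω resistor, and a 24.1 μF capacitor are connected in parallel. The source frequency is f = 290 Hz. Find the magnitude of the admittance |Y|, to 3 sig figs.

ω = 2πf = 1822 rad/s
X_L = ωL = 33.0 Ω
X_C = 1/(ωC) = 22.8 Ω
Parallel: admittances add. Y = 1/R + 1/(jωL) + jωC
Y = (0.0625 + j0.0136) S
|Y| = 0.0640 S → |Z| = 1/|Y| = 15.6 Ω, ∠Z = −∠Y = -12.3°

64.0 mS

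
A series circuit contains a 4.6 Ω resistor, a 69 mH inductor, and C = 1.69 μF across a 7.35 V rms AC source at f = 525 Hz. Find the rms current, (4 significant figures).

ω = 2πf = 3299 rad/s
X_L = ωL = 227.6 Ω
X_C = 1/(ωC) = 179.4 Ω
Net reactance X = X_L − X_C = 48.23 Ω
Z = 4.600 + j48.23 Ω
|Z| = √(4.600² + 48.23²) = 48.45 Ω
I = V/|Z| = 7.35/48.45 = 151.7 mA

151.7 mA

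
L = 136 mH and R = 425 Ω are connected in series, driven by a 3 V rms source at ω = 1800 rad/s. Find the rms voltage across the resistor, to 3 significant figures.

X_L = ωL = 245 Ω
Z = 425 + j245 Ω
|Z| = √(425² + 245²) = 490 Ω
I = V/|Z| = 6.12 mA
V_R = I·|Z_R| = 0.00612 × 425 = 2.60 V

2.60 V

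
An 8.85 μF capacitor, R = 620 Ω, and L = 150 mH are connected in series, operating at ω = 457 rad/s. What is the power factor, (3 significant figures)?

X_L = ωL = 68.5 Ω
X_C = 1/(ωC) = 247 Ω
Net reactance X = X_L − X_C = -179 Ω
Z = 620 − j179 Ω
|Z| = √(620² + 179²) = 645 Ω
∠Z = arctan(-179/620) = -16.1°
cos φ = cos(-16.1°) = 0.961

0.961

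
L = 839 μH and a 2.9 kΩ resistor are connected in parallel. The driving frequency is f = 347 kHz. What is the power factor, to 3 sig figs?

ω = 2πf = 2.18e+06 rad/s
X_L = ωL = 1830 Ω
Parallel: admittances add. Y = 1/R + 1/(jωL)
Y = (0.000345 − j0.000547) S
|Y| = 0.000646 S → |Z| = 1/|Y| = 1550 Ω, ∠Z = −∠Y = 57.8°
cos φ = cos(57.8°) = 0.534

0.534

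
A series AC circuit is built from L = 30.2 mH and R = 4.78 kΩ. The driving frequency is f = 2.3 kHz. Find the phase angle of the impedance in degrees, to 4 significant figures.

ω = 2πf = 14450 rad/s
X_L = ωL = 436.4 Ω
Z = 4780 + j436.4 Ω
|Z| = √(4780² + 436.4²) = 4800 Ω
∠Z = arctan(436.4/4780) = 5.217°

5.217°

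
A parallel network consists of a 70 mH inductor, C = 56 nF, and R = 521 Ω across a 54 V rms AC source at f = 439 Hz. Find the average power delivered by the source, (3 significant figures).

ω = 2πf = 2758 rad/s
X_L = ωL = 193 Ω
X_C = 1/(ωC) = 6470 Ω
Parallel: admittances add. Y = 1/R + 1/(jωL) + jωC
Y = (0.00192 − j0.00502) S
|Y| = 0.00538 S → |Z| = 1/|Y| = 186 Ω, ∠Z = −∠Y = 69.1°
I = V/|Z| = 290 mA
P = VI cos φ = 54 × 0.290 × cos(69.1°) = 5.60 W

5.60 W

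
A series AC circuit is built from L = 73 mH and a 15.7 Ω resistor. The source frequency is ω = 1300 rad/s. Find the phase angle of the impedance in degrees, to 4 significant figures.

X_L = ωL = 94.90 Ω
Z = 15.70 + j94.90 Ω
|Z| = √(15.70² + 94.90²) = 96.19 Ω
∠Z = arctan(94.90/15.70) = 80.61°

80.61°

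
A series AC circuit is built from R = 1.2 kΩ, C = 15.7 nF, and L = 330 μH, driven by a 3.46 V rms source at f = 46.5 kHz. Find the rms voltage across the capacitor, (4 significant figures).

0.6254 V

ω = 2πf = 292200 rad/s
X_L = ωL = 96.42 Ω
X_C = 1/(ωC) = 218.0 Ω
Net reactance X = X_L − X_C = -121.6 Ω
Z = 1200 − j121.6 Ω
|Z| = √(1200² + 121.6²) = 1206 Ω
I = V/|Z| = 2.869 mA
V_C = I·|Z_C| = 0.002869 × 218.0 = 0.6254 V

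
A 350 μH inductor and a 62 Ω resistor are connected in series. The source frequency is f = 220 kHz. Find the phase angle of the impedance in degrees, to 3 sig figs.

82.7°

ω = 2πf = 1.382e+06 rad/s
X_L = ωL = 484 Ω
Z = 62.0 + j484 Ω
|Z| = √(62.0² + 484²) = 488 Ω
∠Z = arctan(484/62.0) = 82.7°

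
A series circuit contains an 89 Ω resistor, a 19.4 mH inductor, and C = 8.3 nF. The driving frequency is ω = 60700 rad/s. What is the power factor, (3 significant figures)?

X_L = ωL = 1180 Ω
X_C = 1/(ωC) = 1980 Ω
Net reactance X = X_L − X_C = -807 Ω
Z = 89.0 − j807 Ω
|Z| = √(89.0² + 807²) = 812 Ω
∠Z = arctan(-807/89.0) = -83.7°
cos φ = cos(-83.7°) = 0.110

0.110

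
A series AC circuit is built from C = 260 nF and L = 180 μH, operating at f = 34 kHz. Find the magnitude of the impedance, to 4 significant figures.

20.45 Ω

ω = 2πf = 213600 rad/s
X_L = ωL = 38.45 Ω
X_C = 1/(ωC) = 18.00 Ω
Net reactance X = X_L − X_C = 20.45 Ω
Z = j20.45 Ω
|Z| = √(0² + 20.45²) = 20.45 Ω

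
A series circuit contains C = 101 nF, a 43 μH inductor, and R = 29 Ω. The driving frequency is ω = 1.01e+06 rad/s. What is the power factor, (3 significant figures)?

X_L = ωL = 43.4 Ω
X_C = 1/(ωC) = 9.80 Ω
Net reactance X = X_L − X_C = 33.6 Ω
Z = 29.0 + j33.6 Ω
|Z| = √(29.0² + 33.6²) = 44.4 Ω
∠Z = arctan(33.6/29.0) = 49.2°
cos φ = cos(49.2°) = 0.653

0.653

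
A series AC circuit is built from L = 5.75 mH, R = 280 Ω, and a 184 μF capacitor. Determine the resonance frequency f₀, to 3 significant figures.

ω₀ = 1/√(LC) = 1/√(0.00575 × 0.000184) = 972.2 rad/s
f₀ = ω₀/(2π) = 155 Hz

155 Hz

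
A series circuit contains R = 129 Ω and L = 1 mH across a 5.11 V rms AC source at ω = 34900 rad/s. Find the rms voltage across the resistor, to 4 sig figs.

X_L = ωL = 34.90 Ω
Z = 129.0 + j34.90 Ω
|Z| = √(129.0² + 34.90²) = 133.6 Ω
I = V/|Z| = 38.24 mA
V_R = I·|Z_R| = 0.03824 × 129.0 = 4.933 V

4.933 V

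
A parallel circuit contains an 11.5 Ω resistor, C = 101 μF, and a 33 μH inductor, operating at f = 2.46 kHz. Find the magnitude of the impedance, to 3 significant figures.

ω = 2πf = 15460 rad/s
X_L = ωL = 0.510 Ω
X_C = 1/(ωC) = 0.641 Ω
Parallel: admittances add. Y = 1/R + 1/(jωL) + jωC
Y = (0.0870 − j0.399) S
|Y| = 0.409 S → |Z| = 1/|Y| = 2.45 Ω, ∠Z = −∠Y = 77.7°

2.45 Ω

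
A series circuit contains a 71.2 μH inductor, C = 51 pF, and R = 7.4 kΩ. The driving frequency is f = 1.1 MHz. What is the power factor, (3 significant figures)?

0.953

ω = 2πf = 6.912e+06 rad/s
X_L = ωL = 492 Ω
X_C = 1/(ωC) = 2840 Ω
Net reactance X = X_L − X_C = -2340 Ω
Z = 7400 − j2340 Ω
|Z| = √(7400² + 2340²) = 7760 Ω
∠Z = arctan(-2340/7400) = -17.6°
cos φ = cos(-17.6°) = 0.953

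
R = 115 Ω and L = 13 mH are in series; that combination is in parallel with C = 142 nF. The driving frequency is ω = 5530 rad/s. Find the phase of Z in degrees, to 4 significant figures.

X_L = ωL = 71.89 Ω
X_C = 1/(ωC) = 1273 Ω
Branch 1 (R+jX_L): Z₁ = 115.0 + j71.89 Ω, |Z₁| = 135.6 Ω
Branch 2 (−jX_C): Z₂ = −j1273 Ω
Parallel: Z = Z₁Z₂/(Z₁+Z₂), |Z| = 143.1 Ω, ∠Z = 26.54°

26.54°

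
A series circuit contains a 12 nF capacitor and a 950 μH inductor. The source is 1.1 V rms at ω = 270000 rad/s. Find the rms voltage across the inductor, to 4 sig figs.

5.411 V

X_L = ωL = 256.5 Ω
X_C = 1/(ωC) = 308.6 Ω
Net reactance X = X_L − X_C = -52.14 Ω
Z = − j52.14 Ω
|Z| = √(0² + 52.14²) = 52.14 Ω
I = V/|Z| = 21.10 mA
V_L = I·|Z_L| = 0.02110 × 256.5 = 5.411 V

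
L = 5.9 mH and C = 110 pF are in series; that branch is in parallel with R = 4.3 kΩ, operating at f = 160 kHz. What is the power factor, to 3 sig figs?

0.586

ω = 2πf = 1.005e+06 rad/s
X_L = ωL = 5930 Ω
X_C = 1/(ωC) = 9040 Ω
Branch 1: Z₁ = R = 4300 Ω
Branch 2 (series LC): Z₂ = j(X_L − X_C) = −j3110 Ω
Parallel: Z = Z₁Z₂/(Z₁+Z₂), |Z| = 2520 Ω, ∠Z = -54.1°
cos φ = cos(-54.1°) = 0.586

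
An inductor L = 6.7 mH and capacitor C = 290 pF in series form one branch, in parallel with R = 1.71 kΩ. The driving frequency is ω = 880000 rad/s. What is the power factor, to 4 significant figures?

X_L = ωL = 5896 Ω
X_C = 1/(ωC) = 3918 Ω
Branch 1: Z₁ = R = 1710 Ω
Branch 2 (series LC): Z₂ = j(X_L − X_C) = j1978 Ω
Parallel: Z = Z₁Z₂/(Z₁+Z₂), |Z| = 1293 Ω, ∠Z = 40.85°
cos φ = cos(40.85°) = 0.7564

0.7564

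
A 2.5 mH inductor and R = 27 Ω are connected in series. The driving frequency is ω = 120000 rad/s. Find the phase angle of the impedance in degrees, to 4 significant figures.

84.86°

X_L = ωL = 300.0 Ω
Z = 27.00 + j300.0 Ω
|Z| = √(27.00² + 300.0²) = 301.2 Ω
∠Z = arctan(300.0/27.00) = 84.86°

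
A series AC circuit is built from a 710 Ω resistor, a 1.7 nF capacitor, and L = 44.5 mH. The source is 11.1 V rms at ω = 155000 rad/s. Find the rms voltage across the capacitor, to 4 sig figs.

13.24 V

X_L = ωL = 6898 Ω
X_C = 1/(ωC) = 3795 Ω
Net reactance X = X_L − X_C = 3102 Ω
Z = 710.0 + j3102 Ω
|Z| = √(710.0² + 3102²) = 3183 Ω
I = V/|Z| = 3.488 mA
V_C = I·|Z_C| = 0.003488 × 3795 = 13.24 V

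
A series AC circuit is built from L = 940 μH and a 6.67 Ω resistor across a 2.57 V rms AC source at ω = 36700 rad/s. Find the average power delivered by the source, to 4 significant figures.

35.68 mW

X_L = ωL = 34.50 Ω
Z = 6.670 + j34.50 Ω
|Z| = √(6.670² + 34.50²) = 35.14 Ω
∠Z = arctan(34.50/6.670) = 79.06°
I = V/|Z| = 73.14 mA
P = VI cos φ = 2.57 × 0.07314 × cos(79.06°) = 35.68 mW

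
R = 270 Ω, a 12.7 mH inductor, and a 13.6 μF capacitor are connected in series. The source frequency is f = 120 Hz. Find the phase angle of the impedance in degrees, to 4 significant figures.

ω = 2πf = 754.0 rad/s
X_L = ωL = 9.576 Ω
X_C = 1/(ωC) = 97.52 Ω
Net reactance X = X_L − X_C = -87.95 Ω
Z = 270.0 − j87.95 Ω
|Z| = √(270.0² + 87.95²) = 284.0 Ω
∠Z = arctan(-87.95/270.0) = -18.04°

-18.04°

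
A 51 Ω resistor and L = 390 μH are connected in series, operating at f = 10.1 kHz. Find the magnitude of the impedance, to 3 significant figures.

56.7 Ω

ω = 2πf = 63460 rad/s
X_L = ωL = 24.7 Ω
Z = 51.0 + j24.7 Ω
|Z| = √(51.0² + 24.7²) = 56.7 Ω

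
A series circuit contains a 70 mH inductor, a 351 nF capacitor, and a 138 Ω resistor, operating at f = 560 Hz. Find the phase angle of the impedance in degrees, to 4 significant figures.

-76.24°

ω = 2πf = 3519 rad/s
X_L = ωL = 246.3 Ω
X_C = 1/(ωC) = 809.7 Ω
Net reactance X = X_L − X_C = -563.4 Ω
Z = 138.0 − j563.4 Ω
|Z| = √(138.0² + 563.4²) = 580.1 Ω
∠Z = arctan(-563.4/138.0) = -76.24°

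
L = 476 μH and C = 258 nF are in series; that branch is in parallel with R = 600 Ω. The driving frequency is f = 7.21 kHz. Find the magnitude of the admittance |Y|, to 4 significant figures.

ω = 2πf = 45300 rad/s
X_L = ωL = 21.56 Ω
X_C = 1/(ωC) = 85.56 Ω
Branch 1: Z₁ = R = 600.0 Ω
Branch 2 (series LC): Z₂ = j(X_L − X_C) = −j64.00 Ω
Parallel: Z = Z₁Z₂/(Z₁+Z₂), |Z| = 63.63 Ω, ∠Z = -83.91°
|Y| = 1/|Z| = 15.71 mS

15.71 mS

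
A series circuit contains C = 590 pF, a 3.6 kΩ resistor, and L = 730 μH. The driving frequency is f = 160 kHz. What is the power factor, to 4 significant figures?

ω = 2πf = 1.005e+06 rad/s
X_L = ωL = 733.9 Ω
X_C = 1/(ωC) = 1686 Ω
Net reactance X = X_L − X_C = -952.1 Ω
Z = 3600 − j952.1 Ω
|Z| = √(3600² + 952.1²) = 3724 Ω
∠Z = arctan(-952.1/3600) = -14.81°
cos φ = cos(-14.81°) = 0.9668

0.9668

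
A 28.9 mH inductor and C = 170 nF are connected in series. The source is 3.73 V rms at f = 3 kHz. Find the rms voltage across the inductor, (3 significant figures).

ω = 2πf = 18850 rad/s
X_L = ωL = 545 Ω
X_C = 1/(ωC) = 312 Ω
Net reactance X = X_L − X_C = 233 Ω
Z = j233 Ω
|Z| = √(0² + 233²) = 233 Ω
I = V/|Z| = 16.0 mA
V_L = I·|Z_L| = 0.0160 × 545 = 8.73 V

8.73 V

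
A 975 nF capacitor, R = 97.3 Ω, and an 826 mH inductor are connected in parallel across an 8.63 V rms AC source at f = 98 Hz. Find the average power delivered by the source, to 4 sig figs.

765.4 mW

ω = 2πf = 615.8 rad/s
X_L = ωL = 508.6 Ω
X_C = 1/(ωC) = 1666 Ω
Parallel: admittances add. Y = 1/R + 1/(jωL) + jωC
Y = (0.01028 − j0.001366) S
|Y| = 0.01037 S → |Z| = 1/|Y| = 96.45 Ω, ∠Z = −∠Y = 7.570°
I = V/|Z| = 89.47 mA
P = VI cos φ = 8.63 × 0.08947 × cos(7.570°) = 765.4 mW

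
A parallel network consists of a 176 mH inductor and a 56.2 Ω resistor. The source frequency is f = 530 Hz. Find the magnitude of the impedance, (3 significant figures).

55.9 Ω

ω = 2πf = 3330 rad/s
X_L = ωL = 586 Ω
Parallel: admittances add. Y = 1/R + 1/(jωL)
Y = (0.0178 − j0.00171) S
|Y| = 0.0179 S → |Z| = 1/|Y| = 55.9 Ω, ∠Z = −∠Y = 5.48°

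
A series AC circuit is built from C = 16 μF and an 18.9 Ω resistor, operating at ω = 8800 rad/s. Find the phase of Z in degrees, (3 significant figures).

-20.6°

X_C = 1/(ωC) = 7.10 Ω
Z = 18.9 − j7.10 Ω
|Z| = √(18.9² + 7.10²) = 20.2 Ω
∠Z = arctan(-7.10/18.9) = -20.6°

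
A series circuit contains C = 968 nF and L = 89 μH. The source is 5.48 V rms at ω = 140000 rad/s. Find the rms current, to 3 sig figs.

X_L = ωL = 12.5 Ω
X_C = 1/(ωC) = 7.38 Ω
Net reactance X = X_L − X_C = 5.08 Ω
Z = j5.08 Ω
|Z| = √(0² + 5.08²) = 5.08 Ω
I = V/|Z| = 5.48/5.08 = 1.08 A

1.08 A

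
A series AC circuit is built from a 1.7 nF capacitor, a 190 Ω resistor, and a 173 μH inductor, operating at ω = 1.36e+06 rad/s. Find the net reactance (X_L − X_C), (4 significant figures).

-197.2 Ω

X_L = ωL = 235.3 Ω
X_C = 1/(ωC) = 432.5 Ω
X = 235.3 − 432.5 = -197.2 Ω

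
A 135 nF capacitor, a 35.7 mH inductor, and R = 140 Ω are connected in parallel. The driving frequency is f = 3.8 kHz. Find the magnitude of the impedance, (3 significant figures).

135 Ω

ω = 2πf = 23880 rad/s
X_L = ωL = 852 Ω
X_C = 1/(ωC) = 310 Ω
Parallel: admittances add. Y = 1/R + 1/(jωL) + jωC
Y = (0.00714 + j0.00205) S
|Y| = 0.00743 S → |Z| = 1/|Y| = 135 Ω, ∠Z = −∠Y = -16.0°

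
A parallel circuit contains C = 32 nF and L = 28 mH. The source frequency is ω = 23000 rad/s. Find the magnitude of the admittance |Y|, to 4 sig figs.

X_L = ωL = 644.0 Ω
X_C = 1/(ωC) = 1359 Ω
Parallel: admittances add. Y = 1/(jωL) + jωC
Y = (0 − j0.0008168) S
|Y| = 0.0008168 S → |Z| = 1/|Y| = 1224 Ω, ∠Z = −∠Y = 90.00°

816.8 μS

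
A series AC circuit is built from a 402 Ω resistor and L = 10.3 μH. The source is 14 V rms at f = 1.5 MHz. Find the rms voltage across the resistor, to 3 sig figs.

13.6 V

ω = 2πf = 9.425e+06 rad/s
X_L = ωL = 97.1 Ω
Z = 402 + j97.1 Ω
|Z| = √(402² + 97.1²) = 414 Ω
I = V/|Z| = 33.9 mA
V_R = I·|Z_R| = 0.0339 × 402 = 13.6 V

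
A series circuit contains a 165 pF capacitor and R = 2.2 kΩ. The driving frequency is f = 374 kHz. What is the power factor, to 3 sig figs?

ω = 2πf = 2.35e+06 rad/s
X_C = 1/(ωC) = 2580 Ω
Z = 2200 − j2580 Ω
|Z| = √(2200² + 2580²) = 3390 Ω
∠Z = arctan(-2580/2200) = -49.5°
cos φ = cos(-49.5°) = 0.649

0.649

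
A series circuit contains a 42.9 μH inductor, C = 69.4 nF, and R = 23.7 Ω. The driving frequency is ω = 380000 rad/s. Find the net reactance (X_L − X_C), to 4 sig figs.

X_L = ωL = 16.30 Ω
X_C = 1/(ωC) = 37.92 Ω
X = 16.30 − 37.92 = -21.62 Ω

-21.62 Ω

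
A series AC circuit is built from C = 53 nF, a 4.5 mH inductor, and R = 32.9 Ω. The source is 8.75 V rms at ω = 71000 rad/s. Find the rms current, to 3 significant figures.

X_L = ωL = 320 Ω
X_C = 1/(ωC) = 266 Ω
Net reactance X = X_L − X_C = 53.8 Ω
Z = 32.9 + j53.8 Ω
|Z| = √(32.9² + 53.8²) = 63.0 Ω
I = V/|Z| = 8.75/63.0 = 139 mA

139 mA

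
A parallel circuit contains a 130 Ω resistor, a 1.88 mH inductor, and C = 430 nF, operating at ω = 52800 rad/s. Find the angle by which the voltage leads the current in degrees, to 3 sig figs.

X_L = ωL = 99.3 Ω
X_C = 1/(ωC) = 44.0 Ω
Parallel: admittances add. Y = 1/R + 1/(jωL) + jωC
Y = (0.00769 + j0.0126) S
|Y| = 0.0148 S → |Z| = 1/|Y| = 67.6 Ω, ∠Z = −∠Y = -58.7°

-58.7°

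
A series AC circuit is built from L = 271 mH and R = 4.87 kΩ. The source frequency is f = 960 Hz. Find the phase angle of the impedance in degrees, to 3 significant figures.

18.6°

ω = 2πf = 6032 rad/s
X_L = ωL = 1630 Ω
Z = 4870 + j1630 Ω
|Z| = √(4870² + 1630²) = 5140 Ω
∠Z = arctan(1630/4870) = 18.6°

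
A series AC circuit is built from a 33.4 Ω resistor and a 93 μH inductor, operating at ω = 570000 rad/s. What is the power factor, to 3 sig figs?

0.533

X_L = ωL = 53.0 Ω
Z = 33.4 + j53.0 Ω
|Z| = √(33.4² + 53.0²) = 62.7 Ω
∠Z = arctan(53.0/33.4) = 57.8°
cos φ = cos(57.8°) = 0.533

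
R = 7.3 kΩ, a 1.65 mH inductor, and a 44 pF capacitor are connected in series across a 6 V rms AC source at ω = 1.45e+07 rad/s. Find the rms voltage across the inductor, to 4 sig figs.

6.104 V

X_L = ωL = 23920 Ω
X_C = 1/(ωC) = 1567 Ω
Net reactance X = X_L − X_C = 22360 Ω
Z = 7300 + j22360 Ω
|Z| = √(7300² + 22360²) = 23520 Ω
I = V/|Z| = 255.1 μA
V_L = I·|Z_L| = 0.0002551 × 23920 = 6.104 V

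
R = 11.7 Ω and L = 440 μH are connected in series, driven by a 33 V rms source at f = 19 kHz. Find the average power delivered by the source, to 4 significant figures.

ω = 2πf = 119400 rad/s
X_L = ωL = 52.53 Ω
Z = 11.70 + j52.53 Ω
|Z| = √(11.70² + 52.53²) = 53.81 Ω
∠Z = arctan(52.53/11.70) = 77.44°
I = V/|Z| = 613.2 mA
P = VI cos φ = 33 × 0.6132 × cos(77.44°) = 4.400 W

4.400 W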